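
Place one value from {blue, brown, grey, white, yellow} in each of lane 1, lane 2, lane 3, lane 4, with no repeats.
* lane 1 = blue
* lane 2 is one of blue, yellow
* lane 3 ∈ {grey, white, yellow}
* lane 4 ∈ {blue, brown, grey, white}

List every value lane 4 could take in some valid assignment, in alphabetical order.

brown, grey, white

lane 1 must be blue (only option left). Remove blue from lane 2, lane 4.
lane 2 has just one choice, so lane 2 = yellow. Remove yellow from lane 3.
No further eliminations apply; lane 4 can still be any of brown, grey, white.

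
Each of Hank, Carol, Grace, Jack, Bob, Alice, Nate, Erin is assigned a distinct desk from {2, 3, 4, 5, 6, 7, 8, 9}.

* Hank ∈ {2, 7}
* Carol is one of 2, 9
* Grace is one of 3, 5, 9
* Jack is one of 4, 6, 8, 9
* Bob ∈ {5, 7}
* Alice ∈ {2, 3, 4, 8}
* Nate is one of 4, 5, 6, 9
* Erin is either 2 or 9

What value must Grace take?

Carol and Erin share exactly the 2 values {2, 9}; by pigeonhole those values go to them, so strike 2, 9 from Hank, Grace, Jack, Alice, Nate.
Hank has just one choice, so Hank = 7. So Bob can't be 7.
Bob has just one choice, so Bob = 5. Eliminate 5 elsewhere: Grace, Nate.
So Grace = 3.

3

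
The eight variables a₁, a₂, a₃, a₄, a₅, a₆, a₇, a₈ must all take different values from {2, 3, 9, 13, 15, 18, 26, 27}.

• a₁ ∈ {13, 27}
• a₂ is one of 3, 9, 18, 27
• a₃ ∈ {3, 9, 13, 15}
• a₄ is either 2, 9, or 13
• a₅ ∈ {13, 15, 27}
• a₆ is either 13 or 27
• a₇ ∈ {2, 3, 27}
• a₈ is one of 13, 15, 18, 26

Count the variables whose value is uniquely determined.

The 8 variables together cover exactly {2, 3, 9, 13, 15, 18, 26, 27} — 8 values for 8 variables — and 26 appears only in a₈'s list, so a₈ = 26.
Among the 7 still-open variables, 18 fits only a₂ (and all 7 values in {2, 3, 9, 13, 15, 18, 27} must be used), so a₂ = 18.
The 2 variables a₁ and a₆ are confined to {13, 27}, which locks those values in; drop them from a₃, a₄, a₅, a₇.
a₅ must be 15 (only option left). Remove 15 from a₃.
Determined: a₂=18, a₅=15, a₈=26. The other variables each still have more than one consistent value. That makes 3.

3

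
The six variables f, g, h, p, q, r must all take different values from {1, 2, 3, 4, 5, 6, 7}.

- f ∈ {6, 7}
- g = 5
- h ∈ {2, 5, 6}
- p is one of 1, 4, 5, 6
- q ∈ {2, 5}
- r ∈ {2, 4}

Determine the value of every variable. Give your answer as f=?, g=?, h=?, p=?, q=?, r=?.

g must be 5 (only option left). Remove 5 from h, p, q.
q has just one choice, so q = 2. Eliminate 2 elsewhere: h, r.
r must be 4 (only option left). Remove 4 from p.
That leaves h = 6. Strike 6 from f, p.
That leaves p = 1.
f must be 7 (only option left).

f=7, g=5, h=6, p=1, q=2, r=4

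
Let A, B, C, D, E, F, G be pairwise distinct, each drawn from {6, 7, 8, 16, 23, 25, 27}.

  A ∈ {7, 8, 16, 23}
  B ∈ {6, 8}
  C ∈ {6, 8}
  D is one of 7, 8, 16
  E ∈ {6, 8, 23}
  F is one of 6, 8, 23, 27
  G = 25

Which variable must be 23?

G's domain is down to {25}, so G = 25.
Among the 6 still-open variables, 27 fits only F (and all 6 values in {6, 7, 8, 16, 23, 27} must be used), so F = 27.
B and C between them cover only {6, 8} — a naked pair. Remove those values from A, D, E.
So 23 goes to E.

E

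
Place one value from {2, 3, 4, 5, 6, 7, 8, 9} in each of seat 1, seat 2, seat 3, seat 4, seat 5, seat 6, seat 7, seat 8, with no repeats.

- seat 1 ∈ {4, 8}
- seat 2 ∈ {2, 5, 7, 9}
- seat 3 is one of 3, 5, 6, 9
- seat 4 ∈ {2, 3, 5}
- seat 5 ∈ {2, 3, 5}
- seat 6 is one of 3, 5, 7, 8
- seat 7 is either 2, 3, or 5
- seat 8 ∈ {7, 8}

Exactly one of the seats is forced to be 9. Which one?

seat 2

The 8 variables draw from only 8 values {2, 3, 4, 5, 6, 7, 8, 9}, so each is used; only seat 1 can be 4, hence seat 1 = 4.
Among the 7 still-open variables, 6 fits only seat 3 (and all 7 values in {2, 3, 5, 6, 7, 8, 9} must be used), so seat 3 = 6.
The 6 still-open variables draw from only 6 values {2, 3, 5, 7, 8, 9}, so each is used; only seat 2 can be 9, hence seat 2 = 9.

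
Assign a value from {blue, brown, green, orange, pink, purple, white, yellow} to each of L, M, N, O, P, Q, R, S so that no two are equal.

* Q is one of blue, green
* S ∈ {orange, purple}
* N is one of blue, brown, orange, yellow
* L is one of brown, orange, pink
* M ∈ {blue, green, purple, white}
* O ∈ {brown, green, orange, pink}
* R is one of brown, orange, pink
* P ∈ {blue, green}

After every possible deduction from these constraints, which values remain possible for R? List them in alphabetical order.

brown, orange, pink

The 8 variables draw from only 8 values {blue, brown, green, orange, pink, purple, white, yellow}, so each is used; only M can be white, hence M = white.
Among the 7 still-open variables, purple fits only S (and all 7 values in {blue, brown, green, orange, pink, purple, yellow} must be used), so S = purple.
The 6 still-open variables draw from only 6 values {blue, brown, green, orange, pink, yellow}, so each is used; only N can be yellow, hence N = yellow.
P and Q share exactly the 2 values {blue, green}; by pigeonhole those values go to them, so strike blue, green from O.
No further eliminations apply; R can still be any of brown, orange, pink.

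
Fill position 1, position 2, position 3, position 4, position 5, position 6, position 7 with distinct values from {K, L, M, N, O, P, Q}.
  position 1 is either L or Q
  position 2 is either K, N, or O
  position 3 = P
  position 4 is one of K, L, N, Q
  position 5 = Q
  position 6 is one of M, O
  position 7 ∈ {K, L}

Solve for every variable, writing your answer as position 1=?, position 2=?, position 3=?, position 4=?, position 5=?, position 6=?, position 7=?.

position 3 has just one choice, so position 3 = P.
position 5's domain is down to {Q}, so position 5 = Q. Eliminate Q elsewhere: position 1, position 4.
position 1 must be L (only option left). Eliminate L elsewhere: position 4, position 7.
That leaves position 7 = K. Eliminate K elsewhere: position 2, position 4.
position 4 must be N (only option left). Eliminate N elsewhere: position 2.
That leaves position 2 = O. Eliminate O elsewhere: position 6.
That leaves position 6 = M.

position 1=L, position 2=O, position 3=P, position 4=N, position 5=Q, position 6=M, position 7=K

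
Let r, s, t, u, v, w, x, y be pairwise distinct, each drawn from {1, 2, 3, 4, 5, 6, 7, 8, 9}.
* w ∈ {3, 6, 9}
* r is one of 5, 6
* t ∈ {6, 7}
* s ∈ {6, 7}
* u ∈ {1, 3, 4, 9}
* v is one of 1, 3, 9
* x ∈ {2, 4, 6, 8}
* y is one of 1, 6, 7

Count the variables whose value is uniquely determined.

3

s and t between them cover only {6, 7} — a naked pair. Remove those values from r, w, x, y.
r has just one choice, so r = 5.
That leaves y = 1. Strike 1 from u, v.
The 2 variables v and w are confined to {3, 9}, which locks those values in; drop them from u.
u has just one choice, so u = 4. Remove 4 from x.
Determined: r=5, u=4, y=1. The other variables each still have more than one consistent value. That makes 3.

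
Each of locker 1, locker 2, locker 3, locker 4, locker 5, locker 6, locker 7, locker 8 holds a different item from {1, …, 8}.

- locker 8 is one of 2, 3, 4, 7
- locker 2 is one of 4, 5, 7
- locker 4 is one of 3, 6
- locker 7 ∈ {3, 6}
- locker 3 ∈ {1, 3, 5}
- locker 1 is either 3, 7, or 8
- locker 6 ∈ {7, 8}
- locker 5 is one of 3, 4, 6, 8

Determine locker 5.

Among the 8 variables, 1 fits only locker 3 (and all 8 values in {1, 2, 3, 4, 5, 6, 7, 8} must be used), so locker 3 = 1.
The 7 still-open variables together cover exactly {2, 3, 4, 5, 6, 7, 8} — 7 values for 7 variables — and 2 appears only in locker 8's list, so locker 8 = 2.
Among the 6 still-open variables, 5 fits only locker 2 (and all 6 values in {3, 4, 5, 6, 7, 8} must be used), so locker 2 = 5.
The 5 still-open variables draw from only 5 values {3, 4, 6, 7, 8}, so each is used; only locker 5 can be 4, hence locker 5 = 4.

4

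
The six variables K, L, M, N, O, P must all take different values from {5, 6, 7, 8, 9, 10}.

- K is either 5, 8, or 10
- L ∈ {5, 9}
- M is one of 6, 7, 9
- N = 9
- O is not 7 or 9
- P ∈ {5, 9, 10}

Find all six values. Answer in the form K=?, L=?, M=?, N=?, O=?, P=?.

K=8, L=5, M=7, N=9, O=6, P=10

N's domain is down to {9}, so N = 9. Remove 9 from L, M, P.
L's domain is down to {5}, so L = 5. Eliminate 5 elsewhere: K, O, P.
P has just one choice, so P = 10. So K, O can't be 10.
K has just one choice, so K = 8. So O can't be 8.
O's domain is down to {6}, so O = 6. So M can't be 6.
That leaves M = 7.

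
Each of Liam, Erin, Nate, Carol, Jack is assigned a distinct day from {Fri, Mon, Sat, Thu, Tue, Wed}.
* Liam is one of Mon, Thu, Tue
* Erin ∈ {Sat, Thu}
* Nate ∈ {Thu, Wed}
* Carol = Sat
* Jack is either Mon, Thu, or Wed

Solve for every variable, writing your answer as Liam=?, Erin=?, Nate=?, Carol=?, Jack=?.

Carol must be Sat (only option left). So Erin can't be Sat.
Erin's domain is down to {Thu}, so Erin = Thu. So Liam, Nate, Jack can't be Thu.
Nate must be Wed (only option left). So Jack can't be Wed.
Jack's domain is down to {Mon}, so Jack = Mon. Remove Mon from Liam.
Liam must be Tue (only option left).

Liam=Tue, Erin=Thu, Nate=Wed, Carol=Sat, Jack=Mon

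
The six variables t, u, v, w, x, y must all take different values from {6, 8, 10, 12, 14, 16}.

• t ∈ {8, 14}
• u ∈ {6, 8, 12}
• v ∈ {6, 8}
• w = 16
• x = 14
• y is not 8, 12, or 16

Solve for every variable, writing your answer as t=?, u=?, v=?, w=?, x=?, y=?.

w's domain is down to {16}, so w = 16.
x's domain is down to {14}, so x = 14. Eliminate 14 elsewhere: t, y.
That leaves t = 8. Strike 8 from u, v.
v has just one choice, so v = 6. So u, y can't be 6.
That leaves y = 10.
u has just one choice, so u = 12.

t=8, u=12, v=6, w=16, x=14, y=10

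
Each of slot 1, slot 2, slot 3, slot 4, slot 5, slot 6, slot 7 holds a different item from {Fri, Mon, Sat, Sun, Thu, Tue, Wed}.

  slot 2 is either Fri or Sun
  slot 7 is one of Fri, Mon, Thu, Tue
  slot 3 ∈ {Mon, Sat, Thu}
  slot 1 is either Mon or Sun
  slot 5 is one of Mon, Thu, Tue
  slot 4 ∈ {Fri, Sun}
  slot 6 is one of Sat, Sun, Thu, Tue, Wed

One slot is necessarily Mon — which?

Among the 7 variables, Wed fits only slot 6 (and all 7 values in {Fri, Mon, Sat, Sun, Thu, Tue, Wed} must be used), so slot 6 = Wed.
Among the 6 still-open variables, Sat fits only slot 3 (and all 6 values in {Fri, Mon, Sat, Sun, Thu, Tue} must be used), so slot 3 = Sat.
The 2 variables slot 2 and slot 4 are confined to {Fri, Sun}, which locks those values in; drop them from slot 1, slot 7.
So Mon goes to slot 1.

slot 1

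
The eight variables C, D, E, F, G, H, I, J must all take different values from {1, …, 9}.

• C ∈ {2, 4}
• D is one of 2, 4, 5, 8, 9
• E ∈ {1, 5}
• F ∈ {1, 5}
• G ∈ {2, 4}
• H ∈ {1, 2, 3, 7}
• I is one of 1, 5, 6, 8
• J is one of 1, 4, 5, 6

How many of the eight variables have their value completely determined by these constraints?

The 2 variables C and G are confined to {2, 4}, which locks those values in; drop them from D, H, J.
E and F between them cover only {1, 5} — a naked pair. Remove those values from D, H, I, J.
J's domain is down to {6}, so J = 6. Strike 6 from I.
That leaves I = 8. Eliminate 8 elsewhere: D.
That leaves D = 9.
Determined: D=9, I=8, J=6. The other variables each still have more than one consistent value. That makes 3.

3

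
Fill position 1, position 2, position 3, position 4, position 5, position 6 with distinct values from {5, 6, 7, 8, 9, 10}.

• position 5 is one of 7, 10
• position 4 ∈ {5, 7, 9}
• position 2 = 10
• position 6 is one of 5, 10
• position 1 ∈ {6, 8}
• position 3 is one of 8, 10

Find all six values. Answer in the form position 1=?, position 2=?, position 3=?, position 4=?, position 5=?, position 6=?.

position 2's domain is down to {10}, so position 2 = 10. Strike 10 from position 3, position 5, position 6.
position 3's domain is down to {8}, so position 3 = 8. Eliminate 8 elsewhere: position 1.
position 5 has just one choice, so position 5 = 7. Remove 7 from position 4.
position 6 has just one choice, so position 6 = 5. Strike 5 from position 4.
position 1 must be 6 (only option left).
That leaves position 4 = 9.

position 1=6, position 2=10, position 3=8, position 4=9, position 5=7, position 6=5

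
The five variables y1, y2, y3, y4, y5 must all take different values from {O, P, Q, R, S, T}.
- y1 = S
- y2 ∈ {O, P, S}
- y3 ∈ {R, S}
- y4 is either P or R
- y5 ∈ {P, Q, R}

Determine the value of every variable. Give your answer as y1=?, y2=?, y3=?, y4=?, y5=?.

y1 must be S (only option left). Remove S from y2, y3.
That leaves y3 = R. Eliminate R elsewhere: y4, y5.
That leaves y4 = P. Strike P from y2, y5.
y5 must be Q (only option left).
That leaves y2 = O.

y1=S, y2=O, y3=R, y4=P, y5=Q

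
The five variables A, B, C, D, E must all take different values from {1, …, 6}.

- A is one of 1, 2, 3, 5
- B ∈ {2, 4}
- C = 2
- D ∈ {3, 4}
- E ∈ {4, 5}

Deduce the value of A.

1

C has just one choice, so C = 2. Remove 2 from A, B.
B has just one choice, so B = 4. Eliminate 4 elsewhere: D, E.
That leaves D = 3. Strike 3 from A.
E's domain is down to {5}, so E = 5. So A can't be 5.
So A = 1.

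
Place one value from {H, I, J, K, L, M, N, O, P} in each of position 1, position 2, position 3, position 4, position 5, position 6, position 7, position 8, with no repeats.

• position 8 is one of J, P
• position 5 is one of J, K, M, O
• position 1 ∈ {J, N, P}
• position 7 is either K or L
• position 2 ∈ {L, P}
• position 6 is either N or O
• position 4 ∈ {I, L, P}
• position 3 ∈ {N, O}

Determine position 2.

Among the 8 variables, I fits only position 4 (and all 8 values in {I, J, K, L, M, N, O, P} must be used), so position 4 = I.
The 7 still-open variables draw from only 7 values {J, K, L, M, N, O, P}, so each is used; only position 5 can be M, hence position 5 = M.
Among the 6 still-open variables, K fits only position 7 (and all 6 values in {J, K, L, N, O, P} must be used), so position 7 = K.
Among the 5 still-open variables, L fits only position 2 (and all 5 values in {J, L, N, O, P} must be used), so position 2 = L.

L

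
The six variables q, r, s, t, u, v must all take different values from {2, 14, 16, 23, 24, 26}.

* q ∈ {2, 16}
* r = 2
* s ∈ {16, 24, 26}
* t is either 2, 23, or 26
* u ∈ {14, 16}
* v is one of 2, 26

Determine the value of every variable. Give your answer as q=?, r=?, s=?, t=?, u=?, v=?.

r's domain is down to {2}, so r = 2. Eliminate 2 elsewhere: q, t, v.
v has just one choice, so v = 26. Eliminate 26 elsewhere: s, t.
That leaves q = 16. Eliminate 16 elsewhere: s, u.
That leaves s = 24.
t's domain is down to {23}, so t = 23.
u's domain is down to {14}, so u = 14.

q=16, r=2, s=24, t=23, u=14, v=26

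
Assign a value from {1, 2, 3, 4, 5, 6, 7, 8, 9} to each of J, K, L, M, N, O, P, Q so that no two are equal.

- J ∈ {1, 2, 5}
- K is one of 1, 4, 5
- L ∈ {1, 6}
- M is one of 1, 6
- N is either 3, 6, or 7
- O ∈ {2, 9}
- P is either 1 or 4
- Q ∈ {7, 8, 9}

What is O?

L and M between them cover only {1, 6} — a naked pair. Remove those values from J, K, N, P.
That leaves P = 4. So K can't be 4.
K must be 5 (only option left). Remove 5 from J.
J has just one choice, so J = 2. Eliminate 2 elsewhere: O.
So O = 9.

9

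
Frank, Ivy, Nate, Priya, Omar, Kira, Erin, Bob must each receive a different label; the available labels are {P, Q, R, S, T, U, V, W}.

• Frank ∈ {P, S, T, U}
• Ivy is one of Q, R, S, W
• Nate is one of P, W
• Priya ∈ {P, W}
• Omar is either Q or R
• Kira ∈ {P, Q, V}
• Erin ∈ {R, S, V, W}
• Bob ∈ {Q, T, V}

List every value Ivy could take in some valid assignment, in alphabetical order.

The 8 variables draw from only 8 values {P, Q, R, S, T, U, V, W}, so each is used; only Frank can be U, hence Frank = U.
The 7 still-open variables together cover exactly {P, Q, R, S, T, V, W} — 7 values for 7 variables — and T appears only in Bob's list, so Bob = T.
The 2 variables Nate and Priya are confined to {P, W}, which locks those values in; drop them from Ivy, Kira, Erin.
No further eliminations apply; Ivy can still be any of Q, R, S.

Q, R, S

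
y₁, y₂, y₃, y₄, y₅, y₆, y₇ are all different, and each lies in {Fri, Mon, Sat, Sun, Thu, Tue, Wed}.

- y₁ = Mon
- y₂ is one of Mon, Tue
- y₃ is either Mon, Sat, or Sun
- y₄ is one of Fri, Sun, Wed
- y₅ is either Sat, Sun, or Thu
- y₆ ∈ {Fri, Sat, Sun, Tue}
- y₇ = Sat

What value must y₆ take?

y₁ has just one choice, so y₁ = Mon. Strike Mon from y₂, y₃.
y₂ must be Tue (only option left). So y₆ can't be Tue.
y₇ has just one choice, so y₇ = Sat. Strike Sat from y₃, y₅, y₆.
y₃ has just one choice, so y₃ = Sun. Eliminate Sun elsewhere: y₄, y₅, y₆.
So y₆ = Fri.

Fri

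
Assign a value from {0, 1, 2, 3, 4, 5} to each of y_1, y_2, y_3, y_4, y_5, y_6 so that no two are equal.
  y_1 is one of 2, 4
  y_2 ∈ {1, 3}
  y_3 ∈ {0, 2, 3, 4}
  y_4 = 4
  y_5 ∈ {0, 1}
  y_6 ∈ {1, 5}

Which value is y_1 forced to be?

2

y_4's domain is down to {4}, so y_4 = 4. Strike 4 from y_1, y_3.
So y_1 = 2.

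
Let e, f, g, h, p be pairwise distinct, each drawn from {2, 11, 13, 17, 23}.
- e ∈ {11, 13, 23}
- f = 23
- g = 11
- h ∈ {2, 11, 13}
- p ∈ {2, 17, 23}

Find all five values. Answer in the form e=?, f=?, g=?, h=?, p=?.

e=13, f=23, g=11, h=2, p=17

f's domain is down to {23}, so f = 23. Remove 23 from e, p.
g has just one choice, so g = 11. Eliminate 11 elsewhere: e, h.
e must be 13 (only option left). Remove 13 from h.
h has just one choice, so h = 2. Eliminate 2 elsewhere: p.
p must be 17 (only option left).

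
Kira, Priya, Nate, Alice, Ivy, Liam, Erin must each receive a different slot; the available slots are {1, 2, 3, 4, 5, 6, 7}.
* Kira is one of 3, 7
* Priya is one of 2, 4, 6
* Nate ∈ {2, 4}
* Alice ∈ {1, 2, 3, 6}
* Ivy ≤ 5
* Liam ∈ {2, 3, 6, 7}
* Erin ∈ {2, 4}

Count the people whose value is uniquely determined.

The 7 variables draw from only 7 values {1, 2, 3, 4, 5, 6, 7}, so each is used; only Ivy can be 5, hence Ivy = 5.
The 6 still-open variables together cover exactly {1, 2, 3, 4, 6, 7} — 6 values for 6 variables — and 1 appears only in Alice's list, so Alice = 1.
The 2 variables Nate and Erin are confined to {2, 4}, which locks those values in; drop them from Priya, Liam.
Priya must be 6 (only option left). Remove 6 from Liam.
Determined: Priya=6, Alice=1, Ivy=5. The other people each still have more than one consistent value. That makes 3.

3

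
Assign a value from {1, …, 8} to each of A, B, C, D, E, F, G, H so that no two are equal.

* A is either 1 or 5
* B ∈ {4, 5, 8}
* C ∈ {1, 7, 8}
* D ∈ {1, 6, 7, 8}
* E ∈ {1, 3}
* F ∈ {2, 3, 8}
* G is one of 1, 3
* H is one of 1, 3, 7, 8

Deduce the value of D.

6

Among the 8 variables, 2 fits only F (and all 8 values in {1, 2, 3, 4, 5, 6, 7, 8} must be used), so F = 2.
Among the 7 still-open variables, 4 fits only B (and all 7 values in {1, 3, 4, 5, 6, 7, 8} must be used), so B = 4.
The 6 still-open variables draw from only 6 values {1, 3, 5, 6, 7, 8}, so each is used; only A can be 5, hence A = 5.
Among the 5 still-open variables, 6 fits only D (and all 5 values in {1, 3, 6, 7, 8} must be used), so D = 6.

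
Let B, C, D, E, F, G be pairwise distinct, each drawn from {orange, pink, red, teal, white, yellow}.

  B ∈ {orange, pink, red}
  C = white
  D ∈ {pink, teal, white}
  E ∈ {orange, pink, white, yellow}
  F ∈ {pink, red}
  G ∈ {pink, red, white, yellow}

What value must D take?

C must be white (only option left). Remove white from D, E, G.
The 5 still-open variables draw from only 5 values {orange, pink, red, teal, yellow}, so each is used; only D can be teal, hence D = teal.

teal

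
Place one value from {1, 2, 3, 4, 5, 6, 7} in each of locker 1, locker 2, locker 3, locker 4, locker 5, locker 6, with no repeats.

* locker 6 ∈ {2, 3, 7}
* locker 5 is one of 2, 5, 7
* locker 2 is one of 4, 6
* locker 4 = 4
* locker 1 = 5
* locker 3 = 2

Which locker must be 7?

locker 5

locker 1 must be 5 (only option left). Strike 5 from locker 5.
That leaves locker 3 = 2. So locker 5, locker 6 can't be 2.
So 7 goes to locker 5.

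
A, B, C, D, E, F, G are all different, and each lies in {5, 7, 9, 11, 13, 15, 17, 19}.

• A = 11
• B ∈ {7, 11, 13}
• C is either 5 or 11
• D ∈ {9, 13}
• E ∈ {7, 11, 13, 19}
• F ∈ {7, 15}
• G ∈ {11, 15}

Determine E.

A's domain is down to {11}, so A = 11. Remove 11 from B, C, E, G.
C has just one choice, so C = 5.
G must be 15 (only option left). Remove 15 from F.
F's domain is down to {7}, so F = 7. Eliminate 7 elsewhere: B, E.
B's domain is down to {13}, so B = 13. Strike 13 from D, E.
So E = 19.

19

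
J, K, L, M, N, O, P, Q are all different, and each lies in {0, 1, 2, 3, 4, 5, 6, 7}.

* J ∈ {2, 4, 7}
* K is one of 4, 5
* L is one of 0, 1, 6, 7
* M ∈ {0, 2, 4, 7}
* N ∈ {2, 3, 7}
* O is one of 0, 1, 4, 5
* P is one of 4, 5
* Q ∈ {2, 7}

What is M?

0

Among the 8 variables, 3 fits only N (and all 8 values in {0, 1, 2, 3, 4, 5, 6, 7} must be used), so N = 3.
Among the 7 still-open variables, 6 fits only L (and all 7 values in {0, 1, 2, 4, 5, 6, 7} must be used), so L = 6.
Among the 6 still-open variables, 1 fits only O (and all 6 values in {0, 1, 2, 4, 5, 7} must be used), so O = 1.
Among the 5 still-open variables, 0 fits only M (and all 5 values in {0, 2, 4, 5, 7} must be used), so M = 0.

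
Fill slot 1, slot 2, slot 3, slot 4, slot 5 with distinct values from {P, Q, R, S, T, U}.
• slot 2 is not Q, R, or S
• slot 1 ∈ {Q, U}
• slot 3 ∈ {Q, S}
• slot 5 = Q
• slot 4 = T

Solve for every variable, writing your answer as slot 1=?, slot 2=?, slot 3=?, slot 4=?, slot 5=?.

slot 1=U, slot 2=P, slot 3=S, slot 4=T, slot 5=Q

slot 4 has just one choice, so slot 4 = T. Eliminate T elsewhere: slot 2.
slot 5 must be Q (only option left). Strike Q from slot 1, slot 3.
slot 1 must be U (only option left). So slot 2 can't be U.
That leaves slot 2 = P.
slot 3 has just one choice, so slot 3 = S.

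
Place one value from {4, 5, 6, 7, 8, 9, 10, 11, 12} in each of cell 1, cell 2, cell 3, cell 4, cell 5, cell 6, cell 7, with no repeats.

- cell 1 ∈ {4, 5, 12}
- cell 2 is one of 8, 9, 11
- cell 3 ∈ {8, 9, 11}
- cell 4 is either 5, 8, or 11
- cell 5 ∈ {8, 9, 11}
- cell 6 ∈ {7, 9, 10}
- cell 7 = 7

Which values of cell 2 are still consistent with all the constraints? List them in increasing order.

8, 9, 11

cell 7 has just one choice, so cell 7 = 7. So cell 6 can't be 7.
cell 2, cell 3, cell 5 between them cover only {8, 9, 11} — a naked triple. Remove those values from cell 4, cell 6.
cell 4 must be 5 (only option left). So cell 1 can't be 5.
cell 6's domain is down to {10}, so cell 6 = 10.
No further eliminations apply; cell 2 can still be any of 8, 9, 11.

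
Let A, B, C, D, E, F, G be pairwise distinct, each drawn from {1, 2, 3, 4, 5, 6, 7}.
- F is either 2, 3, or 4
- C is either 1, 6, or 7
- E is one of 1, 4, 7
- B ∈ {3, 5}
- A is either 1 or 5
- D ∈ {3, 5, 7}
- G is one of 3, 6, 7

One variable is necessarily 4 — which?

E

Among the 7 variables, 2 fits only F (and all 7 values in {1, 2, 3, 4, 5, 6, 7} must be used), so F = 2.
The 6 still-open variables draw from only 6 values {1, 3, 4, 5, 6, 7}, so each is used; only E can be 4, hence E = 4.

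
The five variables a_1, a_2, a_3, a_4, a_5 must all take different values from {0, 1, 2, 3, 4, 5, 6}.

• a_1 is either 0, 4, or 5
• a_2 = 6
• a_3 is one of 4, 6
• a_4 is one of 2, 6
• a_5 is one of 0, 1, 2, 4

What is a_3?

a_2 must be 6 (only option left). Eliminate 6 elsewhere: a_3, a_4.
So a_3 = 4.

4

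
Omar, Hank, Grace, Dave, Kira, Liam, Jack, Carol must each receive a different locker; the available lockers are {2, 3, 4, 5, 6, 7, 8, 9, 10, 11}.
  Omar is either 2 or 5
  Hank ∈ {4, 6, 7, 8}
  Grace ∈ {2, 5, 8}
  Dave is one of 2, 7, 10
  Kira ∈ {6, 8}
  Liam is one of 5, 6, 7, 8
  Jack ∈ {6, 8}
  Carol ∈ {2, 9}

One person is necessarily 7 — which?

Liam

The 8 variables draw from only 8 values {2, 4, 5, 6, 7, 8, 9, 10}, so each is used; only Hank can be 4, hence Hank = 4.
Among the 7 still-open variables, 9 fits only Carol (and all 7 values in {2, 5, 6, 7, 8, 9, 10} must be used), so Carol = 9.
The 6 still-open variables draw from only 6 values {2, 5, 6, 7, 8, 10}, so each is used; only Dave can be 10, hence Dave = 10.
Among the 5 still-open variables, 7 fits only Liam (and all 5 values in {2, 5, 6, 7, 8} must be used), so Liam = 7.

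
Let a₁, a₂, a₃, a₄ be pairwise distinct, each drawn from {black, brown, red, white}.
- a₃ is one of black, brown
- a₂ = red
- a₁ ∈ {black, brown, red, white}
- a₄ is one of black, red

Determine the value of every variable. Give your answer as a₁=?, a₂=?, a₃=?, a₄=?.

a₂ must be red (only option left). Strike red from a₁, a₄.
a₄'s domain is down to {black}, so a₄ = black. Eliminate black elsewhere: a₁, a₃.
That leaves a₃ = brown. So a₁ can't be brown.
a₁'s domain is down to {white}, so a₁ = white.

a₁=white, a₂=red, a₃=brown, a₄=black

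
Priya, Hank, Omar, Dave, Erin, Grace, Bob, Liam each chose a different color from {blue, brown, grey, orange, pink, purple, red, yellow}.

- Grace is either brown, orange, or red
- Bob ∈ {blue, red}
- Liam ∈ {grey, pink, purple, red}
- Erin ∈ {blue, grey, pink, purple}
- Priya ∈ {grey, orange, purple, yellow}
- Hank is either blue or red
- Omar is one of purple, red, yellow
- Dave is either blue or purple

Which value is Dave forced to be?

The 8 variables draw from only 8 values {blue, brown, grey, orange, pink, purple, red, yellow}, so each is used; only Grace can be brown, hence Grace = brown.
The 7 still-open variables together cover exactly {blue, grey, orange, pink, purple, red, yellow} — 7 values for 7 variables — and orange appears only in Priya's list, so Priya = orange.
The 6 still-open variables draw from only 6 values {blue, grey, pink, purple, red, yellow}, so each is used; only Omar can be yellow, hence Omar = yellow.
Hank and Bob between them cover only {blue, red} — a naked pair. Remove those values from Dave, Erin, Liam.
So Dave = purple.

purple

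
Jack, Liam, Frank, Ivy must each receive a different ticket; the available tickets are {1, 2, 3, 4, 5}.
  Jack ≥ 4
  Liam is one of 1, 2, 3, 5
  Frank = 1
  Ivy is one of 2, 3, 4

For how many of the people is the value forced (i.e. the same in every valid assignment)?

1

Frank has just one choice, so Frank = 1. Eliminate 1 elsewhere: Liam.
Determined: Frank=1. The other people each still have more than one consistent value. That makes 1.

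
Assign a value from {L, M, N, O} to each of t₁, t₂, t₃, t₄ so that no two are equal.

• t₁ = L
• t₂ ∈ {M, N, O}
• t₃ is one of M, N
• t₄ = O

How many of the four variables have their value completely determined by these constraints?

2

t₁ has just one choice, so t₁ = L.
t₄ must be O (only option left). Eliminate O elsewhere: t₂.
Determined: t₁=L, t₄=O. The other variables each still have more than one consistent value. That makes 2.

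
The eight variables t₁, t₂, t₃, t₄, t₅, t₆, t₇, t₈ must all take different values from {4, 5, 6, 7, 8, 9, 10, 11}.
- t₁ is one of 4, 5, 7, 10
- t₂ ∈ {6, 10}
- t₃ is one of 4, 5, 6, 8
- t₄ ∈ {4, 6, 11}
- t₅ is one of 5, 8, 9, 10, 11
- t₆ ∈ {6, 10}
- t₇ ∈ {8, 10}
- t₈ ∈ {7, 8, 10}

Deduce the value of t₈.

7

Among the 8 variables, 9 fits only t₅ (and all 8 values in {4, 5, 6, 7, 8, 9, 10, 11} must be used), so t₅ = 9.
Among the 7 still-open variables, 11 fits only t₄ (and all 7 values in {4, 5, 6, 7, 8, 10, 11} must be used), so t₄ = 11.
The 2 variables t₂ and t₆ are confined to {6, 10}, which locks those values in; drop them from t₁, t₃, t₇, t₈.
t₇ has just one choice, so t₇ = 8. Eliminate 8 elsewhere: t₃, t₈.
So t₈ = 7.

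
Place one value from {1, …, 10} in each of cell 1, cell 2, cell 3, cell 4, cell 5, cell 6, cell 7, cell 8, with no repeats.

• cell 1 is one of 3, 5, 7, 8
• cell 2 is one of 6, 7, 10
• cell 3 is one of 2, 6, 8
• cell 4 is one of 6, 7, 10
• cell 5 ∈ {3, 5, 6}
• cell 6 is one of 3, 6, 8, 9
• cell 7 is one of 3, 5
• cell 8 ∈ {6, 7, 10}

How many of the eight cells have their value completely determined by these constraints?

The 8 variables together cover exactly {2, 3, 5, 6, 7, 8, 9, 10} — 8 values for 8 variables — and 2 appears only in cell 3's list, so cell 3 = 2.
The 7 still-open variables draw from only 7 values {3, 5, 6, 7, 8, 9, 10}, so each is used; only cell 6 can be 9, hence cell 6 = 9.
The 6 still-open variables draw from only 6 values {3, 5, 6, 7, 8, 10}, so each is used; only cell 1 can be 8, hence cell 1 = 8.
The 3 variables cell 2, cell 4, cell 8 are confined to {6, 7, 10}, which locks those values in; drop them from cell 5.
Determined: cell 1=8, cell 3=2, cell 6=9. The other cells each still have more than one consistent value. That makes 3.

3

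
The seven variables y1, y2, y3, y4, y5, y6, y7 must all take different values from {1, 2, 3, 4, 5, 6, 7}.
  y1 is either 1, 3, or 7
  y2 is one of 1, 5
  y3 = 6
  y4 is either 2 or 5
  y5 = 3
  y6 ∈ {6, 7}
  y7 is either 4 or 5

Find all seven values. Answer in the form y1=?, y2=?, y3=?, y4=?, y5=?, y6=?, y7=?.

y3's domain is down to {6}, so y3 = 6. So y6 can't be 6.
y5's domain is down to {3}, so y5 = 3. Eliminate 3 elsewhere: y1.
y6 must be 7 (only option left). Eliminate 7 elsewhere: y1.
y1 has just one choice, so y1 = 1. Remove 1 from y2.
y2 must be 5 (only option left). So y4, y7 can't be 5.
y4's domain is down to {2}, so y4 = 2.
y7 must be 4 (only option left).

y1=1, y2=5, y3=6, y4=2, y5=3, y6=7, y7=4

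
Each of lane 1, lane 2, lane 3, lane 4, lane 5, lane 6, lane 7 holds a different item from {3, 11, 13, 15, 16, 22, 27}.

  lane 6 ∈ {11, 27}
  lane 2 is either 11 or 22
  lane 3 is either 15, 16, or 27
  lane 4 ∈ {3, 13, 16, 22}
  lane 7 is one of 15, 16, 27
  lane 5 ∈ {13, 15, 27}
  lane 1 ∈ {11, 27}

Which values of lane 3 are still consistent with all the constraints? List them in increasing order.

15, 16

The 7 variables together cover exactly {3, 11, 13, 15, 16, 22, 27} — 7 values for 7 variables — and 3 appears only in lane 4's list, so lane 4 = 3.
The 6 still-open variables draw from only 6 values {11, 13, 15, 16, 22, 27}, so each is used; only lane 5 can be 13, hence lane 5 = 13.
The 5 still-open variables draw from only 5 values {11, 15, 16, 22, 27}, so each is used; only lane 2 can be 22, hence lane 2 = 22.
lane 1 and lane 6 share exactly the 2 values {11, 27}; by pigeonhole those values go to them, so strike 11, 27 from lane 3, lane 7.
No further eliminations apply; lane 3 can still be any of 15, 16.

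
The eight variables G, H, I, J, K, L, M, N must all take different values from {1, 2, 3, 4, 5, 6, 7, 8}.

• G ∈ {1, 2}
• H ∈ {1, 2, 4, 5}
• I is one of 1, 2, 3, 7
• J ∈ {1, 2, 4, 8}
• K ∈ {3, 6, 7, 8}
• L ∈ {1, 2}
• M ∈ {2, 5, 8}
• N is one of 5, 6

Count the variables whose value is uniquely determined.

G and L between them cover only {1, 2} — a naked pair. Remove those values from H, I, J, M.
H, J, M share exactly the 3 values {4, 5, 8}; by pigeonhole those values go to them, so strike 4, 5, 8 from K, N.
N has just one choice, so N = 6. Remove 6 from K.
Determined: N=6. The other variables each still have more than one consistent value. That makes 1.

1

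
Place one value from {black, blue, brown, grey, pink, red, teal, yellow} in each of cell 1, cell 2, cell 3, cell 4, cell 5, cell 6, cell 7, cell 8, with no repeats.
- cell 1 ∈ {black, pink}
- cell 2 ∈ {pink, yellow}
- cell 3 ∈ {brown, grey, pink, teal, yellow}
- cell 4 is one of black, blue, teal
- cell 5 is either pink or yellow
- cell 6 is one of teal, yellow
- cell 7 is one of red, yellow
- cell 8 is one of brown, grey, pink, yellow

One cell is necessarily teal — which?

Among the 8 variables, blue fits only cell 4 (and all 8 values in {black, blue, brown, grey, pink, red, teal, yellow} must be used), so cell 4 = blue.
Among the 7 still-open variables, black fits only cell 1 (and all 7 values in {black, brown, grey, pink, red, teal, yellow} must be used), so cell 1 = black.
The 6 still-open variables draw from only 6 values {brown, grey, pink, red, teal, yellow}, so each is used; only cell 7 can be red, hence cell 7 = red.
cell 2 and cell 5 between them cover only {pink, yellow} — a naked pair. Remove those values from cell 3, cell 6, cell 8.
So teal goes to cell 6.

cell 6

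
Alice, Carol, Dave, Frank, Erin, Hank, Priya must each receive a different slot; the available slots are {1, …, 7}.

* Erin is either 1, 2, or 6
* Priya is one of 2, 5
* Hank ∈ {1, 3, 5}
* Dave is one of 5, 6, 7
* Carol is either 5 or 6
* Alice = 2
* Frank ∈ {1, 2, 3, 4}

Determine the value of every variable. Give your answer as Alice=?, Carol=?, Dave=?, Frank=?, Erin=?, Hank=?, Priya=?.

Alice=2, Carol=6, Dave=7, Frank=4, Erin=1, Hank=3, Priya=5

Alice must be 2 (only option left). So Frank, Erin, Priya can't be 2.
Priya has just one choice, so Priya = 5. Remove 5 from Carol, Dave, Hank.
Carol's domain is down to {6}, so Carol = 6. So Dave, Erin can't be 6.
That leaves Dave = 7.
That leaves Erin = 1. So Frank, Hank can't be 1.
Hank's domain is down to {3}, so Hank = 3. So Frank can't be 3.
Frank has just one choice, so Frank = 4.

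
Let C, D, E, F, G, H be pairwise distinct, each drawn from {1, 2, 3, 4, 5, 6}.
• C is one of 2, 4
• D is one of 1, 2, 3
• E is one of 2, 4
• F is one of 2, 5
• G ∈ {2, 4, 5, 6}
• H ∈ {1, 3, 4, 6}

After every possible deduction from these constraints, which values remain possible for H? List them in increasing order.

1, 3

C and E share exactly the 2 values {2, 4}; by pigeonhole those values go to them, so strike 2, 4 from D, F, G, H.
F must be 5 (only option left). Strike 5 from G.
G's domain is down to {6}, so G = 6. Eliminate 6 elsewhere: H.
No further eliminations apply; H can still be any of 1, 3.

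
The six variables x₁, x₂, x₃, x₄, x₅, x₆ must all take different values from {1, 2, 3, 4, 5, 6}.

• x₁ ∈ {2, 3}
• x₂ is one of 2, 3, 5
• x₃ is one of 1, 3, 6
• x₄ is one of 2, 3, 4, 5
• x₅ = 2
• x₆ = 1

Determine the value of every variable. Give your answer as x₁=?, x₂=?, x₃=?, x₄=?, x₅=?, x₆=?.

x₁=3, x₂=5, x₃=6, x₄=4, x₅=2, x₆=1

x₅ has just one choice, so x₅ = 2. Strike 2 from x₁, x₂, x₄.
x₆'s domain is down to {1}, so x₆ = 1. Strike 1 from x₃.
x₁ has just one choice, so x₁ = 3. Remove 3 from x₂, x₃, x₄.
x₂ has just one choice, so x₂ = 5. Eliminate 5 elsewhere: x₄.
x₃ has just one choice, so x₃ = 6.
x₄ must be 4 (only option left).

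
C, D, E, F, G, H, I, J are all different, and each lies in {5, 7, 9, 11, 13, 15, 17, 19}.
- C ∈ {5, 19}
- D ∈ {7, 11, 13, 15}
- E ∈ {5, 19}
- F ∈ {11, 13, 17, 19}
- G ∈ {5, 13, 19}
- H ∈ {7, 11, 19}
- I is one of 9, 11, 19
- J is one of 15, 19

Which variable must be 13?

G

The 8 variables together cover exactly {5, 7, 9, 11, 13, 15, 17, 19} — 8 values for 8 variables — and 9 appears only in I's list, so I = 9.
Among the 7 still-open variables, 17 fits only F (and all 7 values in {5, 7, 11, 13, 15, 17, 19} must be used), so F = 17.
C and E share exactly the 2 values {5, 19}; by pigeonhole those values go to them, so strike 5, 19 from G, H, J.
So 13 goes to G.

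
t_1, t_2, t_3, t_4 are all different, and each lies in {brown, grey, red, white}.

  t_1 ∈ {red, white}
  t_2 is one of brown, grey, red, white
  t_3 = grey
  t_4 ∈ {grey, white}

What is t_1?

red

t_3 must be grey (only option left). Eliminate grey elsewhere: t_2, t_4.
t_4 must be white (only option left). Remove white from t_1, t_2.
So t_1 = red.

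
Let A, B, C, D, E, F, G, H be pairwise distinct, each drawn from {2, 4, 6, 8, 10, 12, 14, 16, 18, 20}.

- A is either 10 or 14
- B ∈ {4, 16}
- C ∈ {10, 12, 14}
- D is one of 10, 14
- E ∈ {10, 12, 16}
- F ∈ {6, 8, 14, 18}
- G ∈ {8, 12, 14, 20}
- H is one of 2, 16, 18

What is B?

4

The 2 variables A and D are confined to {10, 14}, which locks those values in; drop them from C, E, F, G.
C must be 12 (only option left). Remove 12 from E, G.
E has just one choice, so E = 16. Strike 16 from B, H.
So B = 4.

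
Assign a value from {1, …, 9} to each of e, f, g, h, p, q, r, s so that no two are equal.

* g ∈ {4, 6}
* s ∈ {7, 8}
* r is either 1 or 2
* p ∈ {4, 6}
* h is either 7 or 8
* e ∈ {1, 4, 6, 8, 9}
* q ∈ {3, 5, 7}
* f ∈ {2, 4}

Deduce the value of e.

9

The 2 variables g and p are confined to {4, 6}, which locks those values in; drop them from e, f.
f must be 2 (only option left). So r can't be 2.
r's domain is down to {1}, so r = 1. Eliminate 1 elsewhere: e.
The 2 variables h and s are confined to {7, 8}, which locks those values in; drop them from e, q.
So e = 9.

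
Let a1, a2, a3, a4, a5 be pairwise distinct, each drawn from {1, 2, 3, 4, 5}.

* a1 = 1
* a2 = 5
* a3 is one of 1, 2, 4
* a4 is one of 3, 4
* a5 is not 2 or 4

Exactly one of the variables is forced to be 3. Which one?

a1's domain is down to {1}, so a1 = 1. Remove 1 from a3, a5.
a2 must be 5 (only option left). Strike 5 from a5.
So 3 goes to a5.

a5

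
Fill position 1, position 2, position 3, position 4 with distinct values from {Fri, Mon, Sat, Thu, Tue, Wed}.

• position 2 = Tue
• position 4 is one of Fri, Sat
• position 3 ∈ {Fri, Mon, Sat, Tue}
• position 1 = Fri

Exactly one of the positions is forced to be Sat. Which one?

position 4

position 1 has just one choice, so position 1 = Fri. Remove Fri from position 3, position 4.
So Sat goes to position 4.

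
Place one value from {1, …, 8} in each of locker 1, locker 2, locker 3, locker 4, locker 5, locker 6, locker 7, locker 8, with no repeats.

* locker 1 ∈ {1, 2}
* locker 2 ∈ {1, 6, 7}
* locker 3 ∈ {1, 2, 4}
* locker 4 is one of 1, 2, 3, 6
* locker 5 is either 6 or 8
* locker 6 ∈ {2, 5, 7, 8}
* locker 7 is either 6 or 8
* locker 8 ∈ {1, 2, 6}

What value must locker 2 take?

7

The 8 variables draw from only 8 values {1, 2, 3, 4, 5, 6, 7, 8}, so each is used; only locker 4 can be 3, hence locker 4 = 3.
Among the 7 still-open variables, 4 fits only locker 3 (and all 7 values in {1, 2, 4, 5, 6, 7, 8} must be used), so locker 3 = 4.
Among the 6 still-open variables, 5 fits only locker 6 (and all 6 values in {1, 2, 5, 6, 7, 8} must be used), so locker 6 = 5.
The 5 still-open variables draw from only 5 values {1, 2, 6, 7, 8}, so each is used; only locker 2 can be 7, hence locker 2 = 7.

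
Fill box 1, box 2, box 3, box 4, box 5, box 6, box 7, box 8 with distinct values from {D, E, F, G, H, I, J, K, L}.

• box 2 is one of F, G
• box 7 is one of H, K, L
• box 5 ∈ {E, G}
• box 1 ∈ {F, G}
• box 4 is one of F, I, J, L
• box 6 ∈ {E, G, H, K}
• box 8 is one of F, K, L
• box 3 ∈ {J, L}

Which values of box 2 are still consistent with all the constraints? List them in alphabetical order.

The 8 variables draw from only 8 values {E, F, G, H, I, J, K, L}, so each is used; only box 4 can be I, hence box 4 = I.
Among the 7 still-open variables, J fits only box 3 (and all 7 values in {E, F, G, H, J, K, L} must be used), so box 3 = J.
The 2 variables box 1 and box 2 are confined to {F, G}, which locks those values in; drop them from box 5, box 6, box 8.
That leaves box 5 = E. Strike E from box 6.
No further eliminations apply; box 2 can still be any of F, G.

F, G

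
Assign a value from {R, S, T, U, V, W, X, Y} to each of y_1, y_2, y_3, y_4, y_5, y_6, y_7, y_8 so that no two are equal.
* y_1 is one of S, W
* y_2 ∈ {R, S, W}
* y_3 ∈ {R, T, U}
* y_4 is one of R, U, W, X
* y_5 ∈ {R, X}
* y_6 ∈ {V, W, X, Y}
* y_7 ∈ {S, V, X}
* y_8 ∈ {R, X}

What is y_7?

V

The 8 variables draw from only 8 values {R, S, T, U, V, W, X, Y}, so each is used; only y_3 can be T, hence y_3 = T.
Among the 7 still-open variables, U fits only y_4 (and all 7 values in {R, S, U, V, W, X, Y} must be used), so y_4 = U.
The 6 still-open variables draw from only 6 values {R, S, V, W, X, Y}, so each is used; only y_6 can be Y, hence y_6 = Y.
The 5 still-open variables together cover exactly {R, S, V, W, X} — 5 values for 5 variables — and V appears only in y_7's list, so y_7 = V.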